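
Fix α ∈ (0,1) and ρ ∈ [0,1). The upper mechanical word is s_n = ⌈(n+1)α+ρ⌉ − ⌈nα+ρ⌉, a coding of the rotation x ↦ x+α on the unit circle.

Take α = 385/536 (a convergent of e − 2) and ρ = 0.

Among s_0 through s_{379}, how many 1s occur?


#1s = Σ_{n=0}^{379} s_n = Σ_{n=0}^{379} (⌈(n+1)α+ρ⌉ − ⌈nα+ρ⌉)
the sum telescopes: every ⌈nα+ρ⌉ with 0 < n < 380 appears once with + and once with −, leaving ⌈380α+ρ⌉ − ⌈0·α+ρ⌉
380α + ρ = (380·385) / 536 = 146300/536
ρ = 0/536
⌈146300/536⌉ = 273,  ⌈0/536⌉ = 0
#1s = 273 − 0 = 273

273


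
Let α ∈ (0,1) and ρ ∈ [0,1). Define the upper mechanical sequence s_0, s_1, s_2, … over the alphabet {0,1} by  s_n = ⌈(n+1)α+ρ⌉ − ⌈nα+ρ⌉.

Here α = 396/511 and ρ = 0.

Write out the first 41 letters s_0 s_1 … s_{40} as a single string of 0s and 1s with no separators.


11110111011110111011110111011110111011101

n=0: ⌈(1·396)/511⌉ − ⌈(0·396)/511⌉ = ⌈396/511⌉ − ⌈0/511⌉ = 1 − 0 = 1
n=1: ⌈(2·396)/511⌉ − ⌈(1·396)/511⌉ = ⌈792/511⌉ − ⌈396/511⌉ = 2 − 1 = 1
n=2: ⌈(3·396)/511⌉ − ⌈(2·396)/511⌉ = ⌈1188/511⌉ − ⌈792/511⌉ = 3 − 2 = 1
n=3: ⌈(4·396)/511⌉ − ⌈(3·396)/511⌉ = ⌈1584/511⌉ − ⌈1188/511⌉ = 4 − 3 = 1
n=4: ⌈(5·396)/511⌉ − ⌈(4·396)/511⌉ = ⌈1980/511⌉ − ⌈1584/511⌉ = 4 − 4 = 0
n=5: ⌈(6·396)/511⌉ − ⌈(5·396)/511⌉ = ⌈2376/511⌉ − ⌈1980/511⌉ = 5 − 4 = 1
n=6: ⌈(7·396)/511⌉ − ⌈(6·396)/511⌉ = ⌈2772/511⌉ − ⌈2376/511⌉ = 6 − 5 = 1
n=7: ⌈(8·396)/511⌉ − ⌈(7·396)/511⌉ = ⌈3168/511⌉ − ⌈2772/511⌉ = 7 − 6 = 1
n=8: ⌈(9·396)/511⌉ − ⌈(8·396)/511⌉ = ⌈3564/511⌉ − ⌈3168/511⌉ = 7 − 7 = 0
n=9: ⌈(10·396)/511⌉ − ⌈(9·396)/511⌉ = ⌈3960/511⌉ − ⌈3564/511⌉ = 8 − 7 = 1
n=10: ⌈(11·396)/511⌉ − ⌈(10·396)/511⌉ = ⌈4356/511⌉ − ⌈3960/511⌉ = 9 − 8 = 1
n=11: ⌈(12·396)/511⌉ − ⌈(11·396)/511⌉ = ⌈4752/511⌉ − ⌈4356/511⌉ = 10 − 9 = 1
n=12: ⌈(13·396)/511⌉ − ⌈(12·396)/511⌉ = ⌈5148/511⌉ − ⌈4752/511⌉ = 11 − 10 = 1
n=13: ⌈(14·396)/511⌉ − ⌈(13·396)/511⌉ = ⌈5544/511⌉ − ⌈5148/511⌉ = 11 − 11 = 0
n=14: ⌈(15·396)/511⌉ − ⌈(14·396)/511⌉ = ⌈5940/511⌉ − ⌈5544/511⌉ = 12 − 11 = 1
n=15: ⌈(16·396)/511⌉ − ⌈(15·396)/511⌉ = ⌈6336/511⌉ − ⌈5940/511⌉ = 13 − 12 = 1
n=16: ⌈(17·396)/511⌉ − ⌈(16·396)/511⌉ = ⌈6732/511⌉ − ⌈6336/511⌉ = 14 − 13 = 1
n=17: ⌈(18·396)/511⌉ − ⌈(17·396)/511⌉ = ⌈7128/511⌉ − ⌈6732/511⌉ = 14 − 14 = 0
n=18: ⌈(19·396)/511⌉ − ⌈(18·396)/511⌉ = ⌈7524/511⌉ − ⌈7128/511⌉ = 15 − 14 = 1
n=19: ⌈(20·396)/511⌉ − ⌈(19·396)/511⌉ = ⌈7920/511⌉ − ⌈7524/511⌉ = 16 − 15 = 1
n=20: ⌈(21·396)/511⌉ − ⌈(20·396)/511⌉ = ⌈8316/511⌉ − ⌈7920/511⌉ = 17 − 16 = 1
n=21: ⌈(22·396)/511⌉ − ⌈(21·396)/511⌉ = ⌈8712/511⌉ − ⌈8316/511⌉ = 18 − 17 = 1
n=22: ⌈(23·396)/511⌉ − ⌈(22·396)/511⌉ = ⌈9108/511⌉ − ⌈8712/511⌉ = 18 − 18 = 0
n=23: ⌈(24·396)/511⌉ − ⌈(23·396)/511⌉ = ⌈9504/511⌉ − ⌈9108/511⌉ = 19 − 18 = 1
n=24: ⌈(25·396)/511⌉ − ⌈(24·396)/511⌉ = ⌈9900/511⌉ − ⌈9504/511⌉ = 20 − 19 = 1
n=25: ⌈(26·396)/511⌉ − ⌈(25·396)/511⌉ = ⌈10296/511⌉ − ⌈9900/511⌉ = 21 − 20 = 1
n=26: ⌈(27·396)/511⌉ − ⌈(26·396)/511⌉ = ⌈10692/511⌉ − ⌈10296/511⌉ = 21 − 21 = 0
n=27: ⌈(28·396)/511⌉ − ⌈(27·396)/511⌉ = ⌈11088/511⌉ − ⌈10692/511⌉ = 22 − 21 = 1
n=28: ⌈(29·396)/511⌉ − ⌈(28·396)/511⌉ = ⌈11484/511⌉ − ⌈11088/511⌉ = 23 − 22 = 1
n=29: ⌈(30·396)/511⌉ − ⌈(29·396)/511⌉ = ⌈11880/511⌉ − ⌈11484/511⌉ = 24 − 23 = 1
n=30: ⌈(31·396)/511⌉ − ⌈(30·396)/511⌉ = ⌈12276/511⌉ − ⌈11880/511⌉ = 25 − 24 = 1
n=31: ⌈(32·396)/511⌉ − ⌈(31·396)/511⌉ = ⌈12672/511⌉ − ⌈12276/511⌉ = 25 − 25 = 0
n=32: ⌈(33·396)/511⌉ − ⌈(32·396)/511⌉ = ⌈13068/511⌉ − ⌈12672/511⌉ = 26 − 25 = 1
n=33: ⌈(34·396)/511⌉ − ⌈(33·396)/511⌉ = ⌈13464/511⌉ − ⌈13068/511⌉ = 27 − 26 = 1
n=34: ⌈(35·396)/511⌉ − ⌈(34·396)/511⌉ = ⌈13860/511⌉ − ⌈13464/511⌉ = 28 − 27 = 1
n=35: ⌈(36·396)/511⌉ − ⌈(35·396)/511⌉ = ⌈14256/511⌉ − ⌈13860/511⌉ = 28 − 28 = 0
n=36: ⌈(37·396)/511⌉ − ⌈(36·396)/511⌉ = ⌈14652/511⌉ − ⌈14256/511⌉ = 29 − 28 = 1
n=37: ⌈(38·396)/511⌉ − ⌈(37·396)/511⌉ = ⌈15048/511⌉ − ⌈14652/511⌉ = 30 − 29 = 1
n=38: ⌈(39·396)/511⌉ − ⌈(38·396)/511⌉ = ⌈15444/511⌉ − ⌈15048/511⌉ = 31 − 30 = 1
n=39: ⌈(40·396)/511⌉ − ⌈(39·396)/511⌉ = ⌈15840/511⌉ − ⌈15444/511⌉ = 31 − 31 = 0
n=40: ⌈(41·396)/511⌉ − ⌈(40·396)/511⌉ = ⌈16236/511⌉ − ⌈15840/511⌉ = 32 − 31 = 1


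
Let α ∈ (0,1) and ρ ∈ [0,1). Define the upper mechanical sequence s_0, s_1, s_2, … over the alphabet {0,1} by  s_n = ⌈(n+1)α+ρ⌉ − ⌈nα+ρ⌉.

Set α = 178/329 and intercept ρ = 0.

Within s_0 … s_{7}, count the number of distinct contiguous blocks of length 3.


t_n = ⌈(n·178)/329⌉ for n = 0 … 8:
  n=0…8: ⌈0/329⌉=0 ⌈178/329⌉=1 ⌈356/329⌉=2 ⌈534/329⌉=2 ⌈712/329⌉=3 ⌈890/329⌉=3 ⌈1068/329⌉=4 ⌈1246/329⌉=4 ⌈1424/329⌉=5
s_n = t_(n+1) − t_n for n = 0 … 7 gives
prefix = 11010101
slide a length-3 window over [0..2] … [5..7] (6 windows); first occurrence of each distinct factor:
  [  0..  2] 110
  [  1..  3] 101
  [  2..  4] 010
  (the other 3 windows repeat one of these)
distinct factors: {010, 101, 110}
count = 3  (Sturmian bound for length 3 is 4)

3


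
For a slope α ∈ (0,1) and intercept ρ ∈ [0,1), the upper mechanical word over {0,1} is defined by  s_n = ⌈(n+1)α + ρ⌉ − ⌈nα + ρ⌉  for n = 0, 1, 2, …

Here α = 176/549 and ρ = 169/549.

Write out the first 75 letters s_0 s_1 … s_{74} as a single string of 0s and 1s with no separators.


001001001001001001001001000100100100100100100100100010010010010010010010010

n=0: ⌈(1·176+169)/549⌉ − ⌈(0·176+169)/549⌉ = ⌈345/549⌉ − ⌈169/549⌉ = 1 − 1 = 0
n=1: ⌈(2·176+169)/549⌉ − ⌈(1·176+169)/549⌉ = ⌈521/549⌉ − ⌈345/549⌉ = 1 − 1 = 0
n=2: ⌈(3·176+169)/549⌉ − ⌈(2·176+169)/549⌉ = ⌈697/549⌉ − ⌈521/549⌉ = 2 − 1 = 1
n=3: ⌈(4·176+169)/549⌉ − ⌈(3·176+169)/549⌉ = ⌈873/549⌉ − ⌈697/549⌉ = 2 − 2 = 0
n=4: ⌈(5·176+169)/549⌉ − ⌈(4·176+169)/549⌉ = ⌈1049/549⌉ − ⌈873/549⌉ = 2 − 2 = 0
n=5: ⌈(6·176+169)/549⌉ − ⌈(5·176+169)/549⌉ = ⌈1225/549⌉ − ⌈1049/549⌉ = 3 − 2 = 1
n=6: ⌈(7·176+169)/549⌉ − ⌈(6·176+169)/549⌉ = ⌈1401/549⌉ − ⌈1225/549⌉ = 3 − 3 = 0
n=7: ⌈(8·176+169)/549⌉ − ⌈(7·176+169)/549⌉ = ⌈1577/549⌉ − ⌈1401/549⌉ = 3 − 3 = 0
n=8: ⌈(9·176+169)/549⌉ − ⌈(8·176+169)/549⌉ = ⌈1753/549⌉ − ⌈1577/549⌉ = 4 − 3 = 1
n=9: ⌈(10·176+169)/549⌉ − ⌈(9·176+169)/549⌉ = ⌈1929/549⌉ − ⌈1753/549⌉ = 4 − 4 = 0
n=10: ⌈(11·176+169)/549⌉ − ⌈(10·176+169)/549⌉ = ⌈2105/549⌉ − ⌈1929/549⌉ = 4 − 4 = 0
n=11: ⌈(12·176+169)/549⌉ − ⌈(11·176+169)/549⌉ = ⌈2281/549⌉ − ⌈2105/549⌉ = 5 − 4 = 1
n=12: ⌈(13·176+169)/549⌉ − ⌈(12·176+169)/549⌉ = ⌈2457/549⌉ − ⌈2281/549⌉ = 5 − 5 = 0
n=13: ⌈(14·176+169)/549⌉ − ⌈(13·176+169)/549⌉ = ⌈2633/549⌉ − ⌈2457/549⌉ = 5 − 5 = 0
n=14: ⌈(15·176+169)/549⌉ − ⌈(14·176+169)/549⌉ = ⌈2809/549⌉ − ⌈2633/549⌉ = 6 − 5 = 1
n=15: ⌈(16·176+169)/549⌉ − ⌈(15·176+169)/549⌉ = ⌈2985/549⌉ − ⌈2809/549⌉ = 6 − 6 = 0
n=16: ⌈(17·176+169)/549⌉ − ⌈(16·176+169)/549⌉ = ⌈3161/549⌉ − ⌈2985/549⌉ = 6 − 6 = 0
n=17: ⌈(18·176+169)/549⌉ − ⌈(17·176+169)/549⌉ = ⌈3337/549⌉ − ⌈3161/549⌉ = 7 − 6 = 1
n=18: ⌈(19·176+169)/549⌉ − ⌈(18·176+169)/549⌉ = ⌈3513/549⌉ − ⌈3337/549⌉ = 7 − 7 = 0
n=19: ⌈(20·176+169)/549⌉ − ⌈(19·176+169)/549⌉ = ⌈3689/549⌉ − ⌈3513/549⌉ = 7 − 7 = 0
n=20: ⌈(21·176+169)/549⌉ − ⌈(20·176+169)/549⌉ = ⌈3865/549⌉ − ⌈3689/549⌉ = 8 − 7 = 1
n=21: ⌈(22·176+169)/549⌉ − ⌈(21·176+169)/549⌉ = ⌈4041/549⌉ − ⌈3865/549⌉ = 8 − 8 = 0
n=22: ⌈(23·176+169)/549⌉ − ⌈(22·176+169)/549⌉ = ⌈4217/549⌉ − ⌈4041/549⌉ = 8 − 8 = 0
n=23: ⌈(24·176+169)/549⌉ − ⌈(23·176+169)/549⌉ = ⌈4393/549⌉ − ⌈4217/549⌉ = 9 − 8 = 1
n=24: ⌈(25·176+169)/549⌉ − ⌈(24·176+169)/549⌉ = ⌈4569/549⌉ − ⌈4393/549⌉ = 9 − 9 = 0
n=25: ⌈(26·176+169)/549⌉ − ⌈(25·176+169)/549⌉ = ⌈4745/549⌉ − ⌈4569/549⌉ = 9 − 9 = 0
n=26: ⌈(27·176+169)/549⌉ − ⌈(26·176+169)/549⌉ = ⌈4921/549⌉ − ⌈4745/549⌉ = 9 − 9 = 0
n=27: ⌈(28·176+169)/549⌉ − ⌈(27·176+169)/549⌉ = ⌈5097/549⌉ − ⌈4921/549⌉ = 10 − 9 = 1
n=28: ⌈(29·176+169)/549⌉ − ⌈(28·176+169)/549⌉ = ⌈5273/549⌉ − ⌈5097/549⌉ = 10 − 10 = 0
n=29: ⌈(30·176+169)/549⌉ − ⌈(29·176+169)/549⌉ = ⌈5449/549⌉ − ⌈5273/549⌉ = 10 − 10 = 0
n=30: ⌈(31·176+169)/549⌉ − ⌈(30·176+169)/549⌉ = ⌈5625/549⌉ − ⌈5449/549⌉ = 11 − 10 = 1
n=31: ⌈(32·176+169)/549⌉ − ⌈(31·176+169)/549⌉ = ⌈5801/549⌉ − ⌈5625/549⌉ = 11 − 11 = 0
n=32: ⌈(33·176+169)/549⌉ − ⌈(32·176+169)/549⌉ = ⌈5977/549⌉ − ⌈5801/549⌉ = 11 − 11 = 0
n=33: ⌈(34·176+169)/549⌉ − ⌈(33·176+169)/549⌉ = ⌈6153/549⌉ − ⌈5977/549⌉ = 12 − 11 = 1
n=34: ⌈(35·176+169)/549⌉ − ⌈(34·176+169)/549⌉ = ⌈6329/549⌉ − ⌈6153/549⌉ = 12 − 12 = 0
n=35: ⌈(36·176+169)/549⌉ − ⌈(35·176+169)/549⌉ = ⌈6505/549⌉ − ⌈6329/549⌉ = 12 − 12 = 0
n=36: ⌈(37·176+169)/549⌉ − ⌈(36·176+169)/549⌉ = ⌈6681/549⌉ − ⌈6505/549⌉ = 13 − 12 = 1
n=37: ⌈(38·176+169)/549⌉ − ⌈(37·176+169)/549⌉ = ⌈6857/549⌉ − ⌈6681/549⌉ = 13 − 13 = 0
n=38: ⌈(39·176+169)/549⌉ − ⌈(38·176+169)/549⌉ = ⌈7033/549⌉ − ⌈6857/549⌉ = 13 − 13 = 0
n=39: ⌈(40·176+169)/549⌉ − ⌈(39·176+169)/549⌉ = ⌈7209/549⌉ − ⌈7033/549⌉ = 14 − 13 = 1
n=40: ⌈(41·176+169)/549⌉ − ⌈(40·176+169)/549⌉ = ⌈7385/549⌉ − ⌈7209/549⌉ = 14 − 14 = 0
n=41: ⌈(42·176+169)/549⌉ − ⌈(41·176+169)/549⌉ = ⌈7561/549⌉ − ⌈7385/549⌉ = 14 − 14 = 0
n=42: ⌈(43·176+169)/549⌉ − ⌈(42·176+169)/549⌉ = ⌈7737/549⌉ − ⌈7561/549⌉ = 15 − 14 = 1
n=43: ⌈(44·176+169)/549⌉ − ⌈(43·176+169)/549⌉ = ⌈7913/549⌉ − ⌈7737/549⌉ = 15 − 15 = 0
n=44: ⌈(45·176+169)/549⌉ − ⌈(44·176+169)/549⌉ = ⌈8089/549⌉ − ⌈7913/549⌉ = 15 − 15 = 0
n=45: ⌈(46·176+169)/549⌉ − ⌈(45·176+169)/549⌉ = ⌈8265/549⌉ − ⌈8089/549⌉ = 16 − 15 = 1
n=46: ⌈(47·176+169)/549⌉ − ⌈(46·176+169)/549⌉ = ⌈8441/549⌉ − ⌈8265/549⌉ = 16 − 16 = 0
n=47: ⌈(48·176+169)/549⌉ − ⌈(47·176+169)/549⌉ = ⌈8617/549⌉ − ⌈8441/549⌉ = 16 − 16 = 0
n=48: ⌈(49·176+169)/549⌉ − ⌈(48·176+169)/549⌉ = ⌈8793/549⌉ − ⌈8617/549⌉ = 17 − 16 = 1
n=49: ⌈(50·176+169)/549⌉ − ⌈(49·176+169)/549⌉ = ⌈8969/549⌉ − ⌈8793/549⌉ = 17 − 17 = 0
n=50: ⌈(51·176+169)/549⌉ − ⌈(50·176+169)/549⌉ = ⌈9145/549⌉ − ⌈8969/549⌉ = 17 − 17 = 0
n=51: ⌈(52·176+169)/549⌉ − ⌈(51·176+169)/549⌉ = ⌈9321/549⌉ − ⌈9145/549⌉ = 17 − 17 = 0
n=52: ⌈(53·176+169)/549⌉ − ⌈(52·176+169)/549⌉ = ⌈9497/549⌉ − ⌈9321/549⌉ = 18 − 17 = 1
n=53: ⌈(54·176+169)/549⌉ − ⌈(53·176+169)/549⌉ = ⌈9673/549⌉ − ⌈9497/549⌉ = 18 − 18 = 0
n=54: ⌈(55·176+169)/549⌉ − ⌈(54·176+169)/549⌉ = ⌈9849/549⌉ − ⌈9673/549⌉ = 18 − 18 = 0
n=55: ⌈(56·176+169)/549⌉ − ⌈(55·176+169)/549⌉ = ⌈10025/549⌉ − ⌈9849/549⌉ = 19 − 18 = 1
n=56: ⌈(57·176+169)/549⌉ − ⌈(56·176+169)/549⌉ = ⌈10201/549⌉ − ⌈10025/549⌉ = 19 − 19 = 0
n=57: ⌈(58·176+169)/549⌉ − ⌈(57·176+169)/549⌉ = ⌈10377/549⌉ − ⌈10201/549⌉ = 19 − 19 = 0
n=58: ⌈(59·176+169)/549⌉ − ⌈(58·176+169)/549⌉ = ⌈10553/549⌉ − ⌈10377/549⌉ = 20 − 19 = 1
n=59: ⌈(60·176+169)/549⌉ − ⌈(59·176+169)/549⌉ = ⌈10729/549⌉ − ⌈10553/549⌉ = 20 − 20 = 0
n=60: ⌈(61·176+169)/549⌉ − ⌈(60·176+169)/549⌉ = ⌈10905/549⌉ − ⌈10729/549⌉ = 20 − 20 = 0
n=61: ⌈(62·176+169)/549⌉ − ⌈(61·176+169)/549⌉ = ⌈11081/549⌉ − ⌈10905/549⌉ = 21 − 20 = 1
n=62: ⌈(63·176+169)/549⌉ − ⌈(62·176+169)/549⌉ = ⌈11257/549⌉ − ⌈11081/549⌉ = 21 − 21 = 0
n=63: ⌈(64·176+169)/549⌉ − ⌈(63·176+169)/549⌉ = ⌈11433/549⌉ − ⌈11257/549⌉ = 21 − 21 = 0
n=64: ⌈(65·176+169)/549⌉ − ⌈(64·176+169)/549⌉ = ⌈11609/549⌉ − ⌈11433/549⌉ = 22 − 21 = 1
n=65: ⌈(66·176+169)/549⌉ − ⌈(65·176+169)/549⌉ = ⌈11785/549⌉ − ⌈11609/549⌉ = 22 − 22 = 0
n=66: ⌈(67·176+169)/549⌉ − ⌈(66·176+169)/549⌉ = ⌈11961/549⌉ − ⌈11785/549⌉ = 22 − 22 = 0
n=67: ⌈(68·176+169)/549⌉ − ⌈(67·176+169)/549⌉ = ⌈12137/549⌉ − ⌈11961/549⌉ = 23 − 22 = 1
n=68: ⌈(69·176+169)/549⌉ − ⌈(68·176+169)/549⌉ = ⌈12313/549⌉ − ⌈12137/549⌉ = 23 − 23 = 0
n=69: ⌈(70·176+169)/549⌉ − ⌈(69·176+169)/549⌉ = ⌈12489/549⌉ − ⌈12313/549⌉ = 23 − 23 = 0
n=70: ⌈(71·176+169)/549⌉ − ⌈(70·176+169)/549⌉ = ⌈12665/549⌉ − ⌈12489/549⌉ = 24 − 23 = 1
n=71: ⌈(72·176+169)/549⌉ − ⌈(71·176+169)/549⌉ = ⌈12841/549⌉ − ⌈12665/549⌉ = 24 − 24 = 0
n=72: ⌈(73·176+169)/549⌉ − ⌈(72·176+169)/549⌉ = ⌈13017/549⌉ − ⌈12841/549⌉ = 24 − 24 = 0
n=73: ⌈(74·176+169)/549⌉ − ⌈(73·176+169)/549⌉ = ⌈13193/549⌉ − ⌈13017/549⌉ = 25 − 24 = 1
n=74: ⌈(75·176+169)/549⌉ − ⌈(74·176+169)/549⌉ = ⌈13369/549⌉ − ⌈13193/549⌉ = 25 − 25 = 0


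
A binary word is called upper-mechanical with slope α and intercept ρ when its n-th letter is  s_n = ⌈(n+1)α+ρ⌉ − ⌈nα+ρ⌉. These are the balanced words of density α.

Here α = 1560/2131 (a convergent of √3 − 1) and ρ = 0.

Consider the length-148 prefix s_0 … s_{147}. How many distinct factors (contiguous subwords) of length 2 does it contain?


3

t_n = ⌈(n·1560)/2131⌉ for n = 0 … 148:
  n=0…9: ⌈0/2131⌉=0 ⌈1560/2131⌉=1 ⌈3120/2131⌉=2 ⌈4680/2131⌉=3 ⌈6240/2131⌉=3 ⌈7800/2131⌉=4 ⌈9360/2131⌉=5 ⌈10920/2131⌉=6 ⌈12480/2131⌉=6 ⌈14040/2131⌉=7
  n=10…19: ⌈15600/2131⌉=8 ⌈17160/2131⌉=9 ⌈18720/2131⌉=9 ⌈20280/2131⌉=10 ⌈21840/2131⌉=11 ⌈23400/2131⌉=11 ⌈24960/2131⌉=12 ⌈26520/2131⌉=13 ⌈28080/2131⌉=14 ⌈29640/2131⌉=14
  n=20…29: ⌈31200/2131⌉=15 ⌈32760/2131⌉=16 ⌈34320/2131⌉=17 ⌈35880/2131⌉=17 ⌈37440/2131⌉=18 ⌈39000/2131⌉=19 ⌈40560/2131⌉=20 ⌈42120/2131⌉=20 ⌈43680/2131⌉=21 ⌈45240/2131⌉=22
  n=30…39: ⌈46800/2131⌉=22 ⌈48360/2131⌉=23 ⌈49920/2131⌉=24 ⌈51480/2131⌉=25 ⌈53040/2131⌉=25 ⌈54600/2131⌉=26 ⌈56160/2131⌉=27 ⌈57720/2131⌉=28 ⌈59280/2131⌉=28 ⌈60840/2131⌉=29
  n=40…49: ⌈62400/2131⌉=30 ⌈63960/2131⌉=31 ⌈65520/2131⌉=31 ⌈67080/2131⌉=32 ⌈68640/2131⌉=33 ⌈70200/2131⌉=33 ⌈71760/2131⌉=34 ⌈73320/2131⌉=35 ⌈74880/2131⌉=36 ⌈76440/2131⌉=36
  n=50…59: ⌈78000/2131⌉=37 ⌈79560/2131⌉=38 ⌈81120/2131⌉=39 ⌈82680/2131⌉=39 ⌈84240/2131⌉=40 ⌈85800/2131⌉=41 ⌈87360/2131⌉=41 ⌈88920/2131⌉=42 ⌈90480/2131⌉=43 ⌈92040/2131⌉=44
  n=60…69: ⌈93600/2131⌉=44 ⌈95160/2131⌉=45 ⌈96720/2131⌉=46 ⌈98280/2131⌉=47 ⌈99840/2131⌉=47 ⌈101400/2131⌉=48 ⌈102960/2131⌉=49 ⌈104520/2131⌉=50 ⌈106080/2131⌉=50 ⌈107640/2131⌉=51
  n=70…79: ⌈109200/2131⌉=52 ⌈110760/2131⌉=52 ⌈112320/2131⌉=53 ⌈113880/2131⌉=54 ⌈115440/2131⌉=55 ⌈117000/2131⌉=55 ⌈118560/2131⌉=56 ⌈120120/2131⌉=57 ⌈121680/2131⌉=58 ⌈123240/2131⌉=58
  n=80…89: ⌈124800/2131⌉=59 ⌈126360/2131⌉=60 ⌈127920/2131⌉=61 ⌈129480/2131⌉=61 ⌈131040/2131⌉=62 ⌈132600/2131⌉=63 ⌈134160/2131⌉=63 ⌈135720/2131⌉=64 ⌈137280/2131⌉=65 ⌈138840/2131⌉=66
  n=90…99: ⌈140400/2131⌉=66 ⌈141960/2131⌉=67 ⌈143520/2131⌉=68 ⌈145080/2131⌉=69 ⌈146640/2131⌉=69 ⌈148200/2131⌉=70 ⌈149760/2131⌉=71 ⌈151320/2131⌉=72 ⌈152880/2131⌉=72 ⌈154440/2131⌉=73
  n=100…109: ⌈156000/2131⌉=74 ⌈157560/2131⌉=74 ⌈159120/2131⌉=75 ⌈160680/2131⌉=76 ⌈162240/2131⌉=77 ⌈163800/2131⌉=77 ⌈165360/2131⌉=78 ⌈166920/2131⌉=79 ⌈168480/2131⌉=80 ⌈170040/2131⌉=80
  n=110…119: ⌈171600/2131⌉=81 ⌈173160/2131⌉=82 ⌈174720/2131⌉=82 ⌈176280/2131⌉=83 ⌈177840/2131⌉=84 ⌈179400/2131⌉=85 ⌈180960/2131⌉=85 ⌈182520/2131⌉=86 ⌈184080/2131⌉=87 ⌈185640/2131⌉=88
  n=120…129: ⌈187200/2131⌉=88 ⌈188760/2131⌉=89 ⌈190320/2131⌉=90 ⌈191880/2131⌉=91 ⌈193440/2131⌉=91 ⌈195000/2131⌉=92 ⌈196560/2131⌉=93 ⌈198120/2131⌉=93 ⌈199680/2131⌉=94 ⌈201240/2131⌉=95
  n=130…139: ⌈202800/2131⌉=96 ⌈204360/2131⌉=96 ⌈205920/2131⌉=97 ⌈207480/2131⌉=98 ⌈209040/2131⌉=99 ⌈210600/2131⌉=99 ⌈212160/2131⌉=100 ⌈213720/2131⌉=101 ⌈215280/2131⌉=102 ⌈216840/2131⌉=102
  n=140…148: ⌈218400/2131⌉=103 ⌈219960/2131⌉=104 ⌈221520/2131⌉=104 ⌈223080/2131⌉=105 ⌈224640/2131⌉=106 ⌈226200/2131⌉=107 ⌈227760/2131⌉=107 ⌈229320/2131⌉=108 ⌈230880/2131⌉=109
s_n = t_(n+1) − t_n for n = 0 … 147 gives
prefix = 1110111011101101110111011101101110111011101101110111011011101110111011011101110111011011101110111011011101110110111011101110110111011101110110111011
slide a length-2 window over [0..1] … [146..147] (147 windows); first occurrence of each distinct factor:
  [  0..  1] 11
  [  2..  3] 10
  [  3..  4] 01
  (the other 144 windows repeat one of these)
distinct factors: {01, 10, 11}
count = 3  (Sturmian bound for length 2 is 3)


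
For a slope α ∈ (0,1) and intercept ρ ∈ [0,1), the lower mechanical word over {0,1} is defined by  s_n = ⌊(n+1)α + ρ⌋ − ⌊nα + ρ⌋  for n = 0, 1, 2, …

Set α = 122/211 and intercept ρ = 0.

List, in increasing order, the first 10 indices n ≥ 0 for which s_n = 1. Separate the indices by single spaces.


n=0: ⌊122/211⌋−⌊0/211⌋ = 0−0 = 0
n=1: ⌊244/211⌋−⌊122/211⌋ = 1−0 = 1  ← one
n=2: ⌊366/211⌋−⌊244/211⌋ = 1−1 = 0
n=3: ⌊488/211⌋−⌊366/211⌋ = 2−1 = 1  ← one
n=4: ⌊610/211⌋−⌊488/211⌋ = 2−2 = 0
n=5: ⌊732/211⌋−⌊610/211⌋ = 3−2 = 1  ← one
n=6: ⌊854/211⌋−⌊732/211⌋ = 4−3 = 1  ← one
n=7: ⌊976/211⌋−⌊854/211⌋ = 4−4 = 0
n=8: ⌊1098/211⌋−⌊976/211⌋ = 5−4 = 1  ← one
n=9: ⌊1220/211⌋−⌊1098/211⌋ = 5−5 = 0
n=10: ⌊1342/211⌋−⌊1220/211⌋ = 6−5 = 1  ← one
n=11: ⌊1464/211⌋−⌊1342/211⌋ = 6−6 = 0
n=12: ⌊1586/211⌋−⌊1464/211⌋ = 7−6 = 1  ← one
n=13: ⌊1708/211⌋−⌊1586/211⌋ = 8−7 = 1  ← one
n=14: ⌊1830/211⌋−⌊1708/211⌋ = 8−8 = 0
n=15: ⌊1952/211⌋−⌊1830/211⌋ = 9−8 = 1  ← one
n=16: ⌊2074/211⌋−⌊1952/211⌋ = 9−9 = 0
n=17: ⌊2196/211⌋−⌊2074/211⌋ = 10−9 = 1  ← one
positions of the first 10 ones: 1 3 5 6 8 10 12 13 15 17

1 3 5 6 8 10 12 13 15 17


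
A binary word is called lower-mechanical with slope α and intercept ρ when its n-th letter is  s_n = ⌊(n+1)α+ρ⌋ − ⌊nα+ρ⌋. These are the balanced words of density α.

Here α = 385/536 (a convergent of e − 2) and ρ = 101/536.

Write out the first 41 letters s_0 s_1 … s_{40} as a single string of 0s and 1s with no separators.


n=0: ⌊(1·385+101)/536⌋ − ⌊(0·385+101)/536⌋ = ⌊486/536⌋ − ⌊101/536⌋ = 0 − 0 = 0
n=1: ⌊(2·385+101)/536⌋ − ⌊(1·385+101)/536⌋ = ⌊871/536⌋ − ⌊486/536⌋ = 1 − 0 = 1
n=2: ⌊(3·385+101)/536⌋ − ⌊(2·385+101)/536⌋ = ⌊1256/536⌋ − ⌊871/536⌋ = 2 − 1 = 1
n=3: ⌊(4·385+101)/536⌋ − ⌊(3·385+101)/536⌋ = ⌊1641/536⌋ − ⌊1256/536⌋ = 3 − 2 = 1
n=4: ⌊(5·385+101)/536⌋ − ⌊(4·385+101)/536⌋ = ⌊2026/536⌋ − ⌊1641/536⌋ = 3 − 3 = 0
n=5: ⌊(6·385+101)/536⌋ − ⌊(5·385+101)/536⌋ = ⌊2411/536⌋ − ⌊2026/536⌋ = 4 − 3 = 1
n=6: ⌊(7·385+101)/536⌋ − ⌊(6·385+101)/536⌋ = ⌊2796/536⌋ − ⌊2411/536⌋ = 5 − 4 = 1
n=7: ⌊(8·385+101)/536⌋ − ⌊(7·385+101)/536⌋ = ⌊3181/536⌋ − ⌊2796/536⌋ = 5 − 5 = 0
n=8: ⌊(9·385+101)/536⌋ − ⌊(8·385+101)/536⌋ = ⌊3566/536⌋ − ⌊3181/536⌋ = 6 − 5 = 1
n=9: ⌊(10·385+101)/536⌋ − ⌊(9·385+101)/536⌋ = ⌊3951/536⌋ − ⌊3566/536⌋ = 7 − 6 = 1
n=10: ⌊(11·385+101)/536⌋ − ⌊(10·385+101)/536⌋ = ⌊4336/536⌋ − ⌊3951/536⌋ = 8 − 7 = 1
n=11: ⌊(12·385+101)/536⌋ − ⌊(11·385+101)/536⌋ = ⌊4721/536⌋ − ⌊4336/536⌋ = 8 − 8 = 0
n=12: ⌊(13·385+101)/536⌋ − ⌊(12·385+101)/536⌋ = ⌊5106/536⌋ − ⌊4721/536⌋ = 9 − 8 = 1
n=13: ⌊(14·385+101)/536⌋ − ⌊(13·385+101)/536⌋ = ⌊5491/536⌋ − ⌊5106/536⌋ = 10 − 9 = 1
n=14: ⌊(15·385+101)/536⌋ − ⌊(14·385+101)/536⌋ = ⌊5876/536⌋ − ⌊5491/536⌋ = 10 − 10 = 0
n=15: ⌊(16·385+101)/536⌋ − ⌊(15·385+101)/536⌋ = ⌊6261/536⌋ − ⌊5876/536⌋ = 11 − 10 = 1
n=16: ⌊(17·385+101)/536⌋ − ⌊(16·385+101)/536⌋ = ⌊6646/536⌋ − ⌊6261/536⌋ = 12 − 11 = 1
n=17: ⌊(18·385+101)/536⌋ − ⌊(17·385+101)/536⌋ = ⌊7031/536⌋ − ⌊6646/536⌋ = 13 − 12 = 1
n=18: ⌊(19·385+101)/536⌋ − ⌊(18·385+101)/536⌋ = ⌊7416/536⌋ − ⌊7031/536⌋ = 13 − 13 = 0
n=19: ⌊(20·385+101)/536⌋ − ⌊(19·385+101)/536⌋ = ⌊7801/536⌋ − ⌊7416/536⌋ = 14 − 13 = 1
n=20: ⌊(21·385+101)/536⌋ − ⌊(20·385+101)/536⌋ = ⌊8186/536⌋ − ⌊7801/536⌋ = 15 − 14 = 1
n=21: ⌊(22·385+101)/536⌋ − ⌊(21·385+101)/536⌋ = ⌊8571/536⌋ − ⌊8186/536⌋ = 15 − 15 = 0
n=22: ⌊(23·385+101)/536⌋ − ⌊(22·385+101)/536⌋ = ⌊8956/536⌋ − ⌊8571/536⌋ = 16 − 15 = 1
n=23: ⌊(24·385+101)/536⌋ − ⌊(23·385+101)/536⌋ = ⌊9341/536⌋ − ⌊8956/536⌋ = 17 − 16 = 1
n=24: ⌊(25·385+101)/536⌋ − ⌊(24·385+101)/536⌋ = ⌊9726/536⌋ − ⌊9341/536⌋ = 18 − 17 = 1
n=25: ⌊(26·385+101)/536⌋ − ⌊(25·385+101)/536⌋ = ⌊10111/536⌋ − ⌊9726/536⌋ = 18 − 18 = 0
n=26: ⌊(27·385+101)/536⌋ − ⌊(26·385+101)/536⌋ = ⌊10496/536⌋ − ⌊10111/536⌋ = 19 − 18 = 1
n=27: ⌊(28·385+101)/536⌋ − ⌊(27·385+101)/536⌋ = ⌊10881/536⌋ − ⌊10496/536⌋ = 20 − 19 = 1
n=28: ⌊(29·385+101)/536⌋ − ⌊(28·385+101)/536⌋ = ⌊11266/536⌋ − ⌊10881/536⌋ = 21 − 20 = 1
n=29: ⌊(30·385+101)/536⌋ − ⌊(29·385+101)/536⌋ = ⌊11651/536⌋ − ⌊11266/536⌋ = 21 − 21 = 0
n=30: ⌊(31·385+101)/536⌋ − ⌊(30·385+101)/536⌋ = ⌊12036/536⌋ − ⌊11651/536⌋ = 22 − 21 = 1
n=31: ⌊(32·385+101)/536⌋ − ⌊(31·385+101)/536⌋ = ⌊12421/536⌋ − ⌊12036/536⌋ = 23 − 22 = 1
n=32: ⌊(33·385+101)/536⌋ − ⌊(32·385+101)/536⌋ = ⌊12806/536⌋ − ⌊12421/536⌋ = 23 − 23 = 0
n=33: ⌊(34·385+101)/536⌋ − ⌊(33·385+101)/536⌋ = ⌊13191/536⌋ − ⌊12806/536⌋ = 24 − 23 = 1
n=34: ⌊(35·385+101)/536⌋ − ⌊(34·385+101)/536⌋ = ⌊13576/536⌋ − ⌊13191/536⌋ = 25 − 24 = 1
n=35: ⌊(36·385+101)/536⌋ − ⌊(35·385+101)/536⌋ = ⌊13961/536⌋ − ⌊13576/536⌋ = 26 − 25 = 1
n=36: ⌊(37·385+101)/536⌋ − ⌊(36·385+101)/536⌋ = ⌊14346/536⌋ − ⌊13961/536⌋ = 26 − 26 = 0
n=37: ⌊(38·385+101)/536⌋ − ⌊(37·385+101)/536⌋ = ⌊14731/536⌋ − ⌊14346/536⌋ = 27 − 26 = 1
n=38: ⌊(39·385+101)/536⌋ − ⌊(38·385+101)/536⌋ = ⌊15116/536⌋ − ⌊14731/536⌋ = 28 − 27 = 1
n=39: ⌊(40·385+101)/536⌋ − ⌊(39·385+101)/536⌋ = ⌊15501/536⌋ − ⌊15116/536⌋ = 28 − 28 = 0
n=40: ⌊(41·385+101)/536⌋ − ⌊(40·385+101)/536⌋ = ⌊15886/536⌋ − ⌊15501/536⌋ = 29 − 28 = 1

01110110111011011101101110111011011101101


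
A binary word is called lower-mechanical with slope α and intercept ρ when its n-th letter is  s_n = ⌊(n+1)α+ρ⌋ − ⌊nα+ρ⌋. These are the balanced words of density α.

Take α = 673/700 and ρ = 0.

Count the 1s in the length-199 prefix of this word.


#1s = Σ_{n=0}^{198} s_n = Σ_{n=0}^{198} (⌊(n+1)α+ρ⌋ − ⌊nα+ρ⌋)
the sum telescopes: every ⌊nα+ρ⌋ with 0 < n < 199 appears once with + and once with −, leaving ⌊199α+ρ⌋ − ⌊0·α+ρ⌋
199α + ρ = (199·673) / 700 = 133927/700
ρ = 0/700
⌊133927/700⌋ = 191,  ⌊0/700⌋ = 0
#1s = 191 − 0 = 191

191


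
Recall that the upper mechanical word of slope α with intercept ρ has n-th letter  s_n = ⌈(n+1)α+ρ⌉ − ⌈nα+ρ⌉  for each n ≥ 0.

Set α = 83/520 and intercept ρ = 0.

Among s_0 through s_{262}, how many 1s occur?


#1s = Σ_{n=0}^{262} s_n = Σ_{n=0}^{262} (⌈(n+1)α+ρ⌉ − ⌈nα+ρ⌉)
the sum telescopes: every ⌈nα+ρ⌉ with 0 < n < 263 appears once with + and once with −, leaving ⌈263α+ρ⌉ − ⌈0·α+ρ⌉
263α + ρ = (263·83) / 520 = 21829/520
ρ = 0/520
⌈21829/520⌉ = 42,  ⌈0/520⌉ = 0
#1s = 42 − 0 = 42

42


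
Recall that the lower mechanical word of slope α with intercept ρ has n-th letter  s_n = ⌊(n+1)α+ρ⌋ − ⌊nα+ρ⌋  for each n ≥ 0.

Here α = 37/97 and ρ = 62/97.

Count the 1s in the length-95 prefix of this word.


#1s = Σ_{n=0}^{94} s_n = Σ_{n=0}^{94} (⌊(n+1)α+ρ⌋ − ⌊nα+ρ⌋)
the sum telescopes: every ⌊nα+ρ⌋ with 0 < n < 95 appears once with + and once with −, leaving ⌊95α+ρ⌋ − ⌊0·α+ρ⌋
95α + ρ = (95·37 + 62) / 97 = 3577/97
ρ = 62/97
⌊3577/97⌋ = 36,  ⌊62/97⌋ = 0
#1s = 36 − 0 = 36

36


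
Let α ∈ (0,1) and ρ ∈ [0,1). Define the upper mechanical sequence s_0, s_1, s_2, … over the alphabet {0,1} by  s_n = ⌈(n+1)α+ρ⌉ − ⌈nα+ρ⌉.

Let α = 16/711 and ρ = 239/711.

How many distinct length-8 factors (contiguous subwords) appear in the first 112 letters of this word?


9

t_n = ⌈(n·16+239)/711⌉ for n = 0 … 112:
  n=0…9: ⌈239/711⌉=1 ⌈255/711⌉=1 ⌈271/711⌉=1 ⌈287/711⌉=1 ⌈303/711⌉=1 ⌈319/711⌉=1 ⌈335/711⌉=1 ⌈351/711⌉=1 ⌈367/711⌉=1 ⌈383/711⌉=1
  n=10…19: ⌈399/711⌉=1 ⌈415/711⌉=1 ⌈431/711⌉=1 ⌈447/711⌉=1 ⌈463/711⌉=1 ⌈479/711⌉=1 ⌈495/711⌉=1 ⌈511/711⌉=1 ⌈527/711⌉=1 ⌈543/711⌉=1
  n=20…29: ⌈559/711⌉=1 ⌈575/711⌉=1 ⌈591/711⌉=1 ⌈607/711⌉=1 ⌈623/711⌉=1 ⌈639/711⌉=1 ⌈655/711⌉=1 ⌈671/711⌉=1 ⌈687/711⌉=1 ⌈703/711⌉=1
  n=30…39: ⌈719/711⌉=2 ⌈735/711⌉=2 ⌈751/711⌉=2 ⌈767/711⌉=2 ⌈783/711⌉=2 ⌈799/711⌉=2 ⌈815/711⌉=2 ⌈831/711⌉=2 ⌈847/711⌉=2 ⌈863/711⌉=2
  n=40…49: ⌈879/711⌉=2 ⌈895/711⌉=2 ⌈911/711⌉=2 ⌈927/711⌉=2 ⌈943/711⌉=2 ⌈959/711⌉=2 ⌈975/711⌉=2 ⌈991/711⌉=2 ⌈1007/711⌉=2 ⌈1023/711⌉=2
  n=50…59: ⌈1039/711⌉=2 ⌈1055/711⌉=2 ⌈1071/711⌉=2 ⌈1087/711⌉=2 ⌈1103/711⌉=2 ⌈1119/711⌉=2 ⌈1135/711⌉=2 ⌈1151/711⌉=2 ⌈1167/711⌉=2 ⌈1183/711⌉=2
  n=60…69: ⌈1199/711⌉=2 ⌈1215/711⌉=2 ⌈1231/711⌉=2 ⌈1247/711⌉=2 ⌈1263/711⌉=2 ⌈1279/711⌉=2 ⌈1295/711⌉=2 ⌈1311/711⌉=2 ⌈1327/711⌉=2 ⌈1343/711⌉=2
  n=70…79: ⌈1359/711⌉=2 ⌈1375/711⌉=2 ⌈1391/711⌉=2 ⌈1407/711⌉=2 ⌈1423/711⌉=3 ⌈1439/711⌉=3 ⌈1455/711⌉=3 ⌈1471/711⌉=3 ⌈1487/711⌉=3 ⌈1503/711⌉=3
  n=80…89: ⌈1519/711⌉=3 ⌈1535/711⌉=3 ⌈1551/711⌉=3 ⌈1567/711⌉=3 ⌈1583/711⌉=3 ⌈1599/711⌉=3 ⌈1615/711⌉=3 ⌈1631/711⌉=3 ⌈1647/711⌉=3 ⌈1663/711⌉=3
  n=90…99: ⌈1679/711⌉=3 ⌈1695/711⌉=3 ⌈1711/711⌉=3 ⌈1727/711⌉=3 ⌈1743/711⌉=3 ⌈1759/711⌉=3 ⌈1775/711⌉=3 ⌈1791/711⌉=3 ⌈1807/711⌉=3 ⌈1823/711⌉=3
  n=100…109: ⌈1839/711⌉=3 ⌈1855/711⌉=3 ⌈1871/711⌉=3 ⌈1887/711⌉=3 ⌈1903/711⌉=3 ⌈1919/711⌉=3 ⌈1935/711⌉=3 ⌈1951/711⌉=3 ⌈1967/711⌉=3 ⌈1983/711⌉=3
  n=110…112: ⌈1999/711⌉=3 ⌈2015/711⌉=3 ⌈2031/711⌉=3
s_n = t_(n+1) − t_n for n = 0 … 111 gives
prefix = 0000000000000000000000000000010000000000000000000000000000000000000000000100000000000000000000000000000000000000
slide a length-8 window over [0..7] … [104..111] (105 windows); first occurrence of each distinct factor:
  [  0..  7] 00000000
  [ 22.. 29] 00000001
  [ 23.. 30] 00000010
  [ 24.. 31] 00000100
  [ 25.. 32] 00001000
  [ 26.. 33] 00010000
  [ 27.. 34] 00100000
  [ 28.. 35] 01000000
  [ 29.. 36] 10000000
  (the other 96 windows repeat one of these)
distinct factors: {00000000, 00000001, 00000010, 00000100, 00001000, 00010000, 00100000, 01000000, 10000000}
count = 9  (Sturmian bound for length 8 is 9)


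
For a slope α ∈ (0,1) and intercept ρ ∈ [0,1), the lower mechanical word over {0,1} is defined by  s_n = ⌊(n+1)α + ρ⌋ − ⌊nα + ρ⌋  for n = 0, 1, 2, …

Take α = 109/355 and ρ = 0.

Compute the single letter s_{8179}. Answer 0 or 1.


(n+1)α + ρ = (8180·109) / 355 = 891620/355
nα + ρ     = (8179·109) / 355 = 891511/355
⌊891620/355⌋ = 2511,  ⌊891511/355⌋ = 2511
s_{8179} = 2511 − 2511 = 0

0


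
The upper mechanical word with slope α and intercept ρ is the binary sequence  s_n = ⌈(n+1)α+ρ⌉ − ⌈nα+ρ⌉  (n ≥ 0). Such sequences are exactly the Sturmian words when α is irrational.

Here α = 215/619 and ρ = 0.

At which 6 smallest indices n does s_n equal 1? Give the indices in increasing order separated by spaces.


0 2 5 8 11 14

n=0: ⌈215/619⌉−⌈0/619⌉ = 1−0 = 1  ← one
n=1: ⌈430/619⌉−⌈215/619⌉ = 1−1 = 0
n=2: ⌈645/619⌉−⌈430/619⌉ = 2−1 = 1  ← one
n=3: ⌈860/619⌉−⌈645/619⌉ = 2−2 = 0
n=4: ⌈1075/619⌉−⌈860/619⌉ = 2−2 = 0
n=5: ⌈1290/619⌉−⌈1075/619⌉ = 3−2 = 1  ← one
n=6: ⌈1505/619⌉−⌈1290/619⌉ = 3−3 = 0
n=7: ⌈1720/619⌉−⌈1505/619⌉ = 3−3 = 0
n=8: ⌈1935/619⌉−⌈1720/619⌉ = 4−3 = 1  ← one
n=9: ⌈2150/619⌉−⌈1935/619⌉ = 4−4 = 0
n=10: ⌈2365/619⌉−⌈2150/619⌉ = 4−4 = 0
n=11: ⌈2580/619⌉−⌈2365/619⌉ = 5−4 = 1  ← one
n=12: ⌈2795/619⌉−⌈2580/619⌉ = 5−5 = 0
n=13: ⌈3010/619⌉−⌈2795/619⌉ = 5−5 = 0
n=14: ⌈3225/619⌉−⌈3010/619⌉ = 6−5 = 1  ← one
positions of the first 6 ones: 0 2 5 8 11 14


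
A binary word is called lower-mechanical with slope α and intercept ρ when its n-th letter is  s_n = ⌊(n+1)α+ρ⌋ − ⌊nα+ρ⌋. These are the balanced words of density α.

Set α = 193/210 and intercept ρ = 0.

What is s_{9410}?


1

(n+1)α + ρ = (9411·193) / 210 = 1816323/210
nα + ρ     = (9410·193) / 210 = 1816130/210
⌊1816323/210⌋ = 8649,  ⌊1816130/210⌋ = 8648
s_{9410} = 8649 − 8648 = 1


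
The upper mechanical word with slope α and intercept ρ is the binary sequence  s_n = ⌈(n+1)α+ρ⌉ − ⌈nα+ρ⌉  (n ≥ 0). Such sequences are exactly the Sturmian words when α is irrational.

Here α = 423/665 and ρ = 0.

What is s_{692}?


0

(n+1)α + ρ = (693·423) / 665 = 293139/665
nα + ρ     = (692·423) / 665 = 292716/665
⌈293139/665⌉ = 441,  ⌈292716/665⌉ = 441
s_{692} = 441 − 441 = 0


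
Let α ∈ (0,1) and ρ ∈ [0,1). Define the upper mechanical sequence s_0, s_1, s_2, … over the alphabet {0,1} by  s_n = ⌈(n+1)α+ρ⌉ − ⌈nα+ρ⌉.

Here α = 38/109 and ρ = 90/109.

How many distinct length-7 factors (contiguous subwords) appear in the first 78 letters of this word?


t_n = ⌈(n·38+90)/109⌉ for n = 0 … 78:
  n=0…9: ⌈90/109⌉=1 ⌈128/109⌉=2 ⌈166/109⌉=2 ⌈204/109⌉=2 ⌈242/109⌉=3 ⌈280/109⌉=3 ⌈318/109⌉=3 ⌈356/109⌉=4 ⌈394/109⌉=4 ⌈432/109⌉=4
  n=10…19: ⌈470/109⌉=5 ⌈508/109⌉=5 ⌈546/109⌉=6 ⌈584/109⌉=6 ⌈622/109⌉=6 ⌈660/109⌉=7 ⌈698/109⌉=7 ⌈736/109⌉=7 ⌈774/109⌉=8 ⌈812/109⌉=8
  n=20…29: ⌈850/109⌉=8 ⌈888/109⌉=9 ⌈926/109⌉=9 ⌈964/109⌉=9 ⌈1002/109⌉=10 ⌈1040/109⌉=10 ⌈1078/109⌉=10 ⌈1116/109⌉=11 ⌈1154/109⌉=11 ⌈1192/109⌉=11
  n=30…39: ⌈1230/109⌉=12 ⌈1268/109⌉=12 ⌈1306/109⌉=12 ⌈1344/109⌉=13 ⌈1382/109⌉=13 ⌈1420/109⌉=14 ⌈1458/109⌉=14 ⌈1496/109⌉=14 ⌈1534/109⌉=15 ⌈1572/109⌉=15
  n=40…49: ⌈1610/109⌉=15 ⌈1648/109⌉=16 ⌈1686/109⌉=16 ⌈1724/109⌉=16 ⌈1762/109⌉=17 ⌈1800/109⌉=17 ⌈1838/109⌉=17 ⌈1876/109⌉=18 ⌈1914/109⌉=18 ⌈1952/109⌉=18
  n=50…59: ⌈1990/109⌉=19 ⌈2028/109⌉=19 ⌈2066/109⌉=19 ⌈2104/109⌉=20 ⌈2142/109⌉=20 ⌈2180/109⌉=20 ⌈2218/109⌉=21 ⌈2256/109⌉=21 ⌈2294/109⌉=22 ⌈2332/109⌉=22
  n=60…69: ⌈2370/109⌉=22 ⌈2408/109⌉=23 ⌈2446/109⌉=23 ⌈2484/109⌉=23 ⌈2522/109⌉=24 ⌈2560/109⌉=24 ⌈2598/109⌉=24 ⌈2636/109⌉=25 ⌈2674/109⌉=25 ⌈2712/109⌉=25
  n=70…78: ⌈2750/109⌉=26 ⌈2788/109⌉=26 ⌈2826/109⌉=26 ⌈2864/109⌉=27 ⌈2902/109⌉=27 ⌈2940/109⌉=27 ⌈2978/109⌉=28 ⌈3016/109⌉=28 ⌈3054/109⌉=29
s_n = t_(n+1) − t_n for n = 0 … 77 gives
prefix = 100100100101001001001001001001001010010010010010010010010100100100100100100101
slide a length-7 window over [0..6] … [71..77] (72 windows); first occurrence of each distinct factor:
  [  0..  6] 1001001
  [  1..  7] 0010010
  [  2..  8] 0100100
  [  5.. 11] 0100101
  [  6.. 12] 1001010
  [  7.. 13] 0010100
  [  8.. 14] 0101001
  [  9.. 15] 1010010
  (the other 64 windows repeat one of these)
distinct factors: {0010010, 0010100, 0100100, 0100101, 0101001, 1001001, 1001010, 1010010}
count = 8  (Sturmian bound for length 7 is 8)

8


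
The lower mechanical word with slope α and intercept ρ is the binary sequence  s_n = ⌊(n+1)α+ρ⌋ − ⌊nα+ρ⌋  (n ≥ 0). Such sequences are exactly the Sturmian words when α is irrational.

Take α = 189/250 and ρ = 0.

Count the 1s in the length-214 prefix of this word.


161

#1s = Σ_{n=0}^{213} s_n = Σ_{n=0}^{213} (⌊(n+1)α+ρ⌋ − ⌊nα+ρ⌋)
the sum telescopes: every ⌊nα+ρ⌋ with 0 < n < 214 appears once with + and once with −, leaving ⌊214α+ρ⌋ − ⌊0·α+ρ⌋
214α + ρ = (214·189) / 250 = 40446/250
ρ = 0/250
⌊40446/250⌋ = 161,  ⌊0/250⌋ = 0
#1s = 161 − 0 = 161


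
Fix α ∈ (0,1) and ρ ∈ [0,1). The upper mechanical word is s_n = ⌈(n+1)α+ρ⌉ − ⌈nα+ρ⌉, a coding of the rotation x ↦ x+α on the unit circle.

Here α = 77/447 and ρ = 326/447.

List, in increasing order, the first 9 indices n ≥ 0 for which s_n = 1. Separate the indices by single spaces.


n=0: ⌈403/447⌉−⌈326/447⌉ = 1−1 = 0
n=1: ⌈480/447⌉−⌈403/447⌉ = 2−1 = 1  ← one
n=2: ⌈557/447⌉−⌈480/447⌉ = 2−2 = 0
n=3: ⌈634/447⌉−⌈557/447⌉ = 2−2 = 0
n=4: ⌈711/447⌉−⌈634/447⌉ = 2−2 = 0
n=5: ⌈788/447⌉−⌈711/447⌉ = 2−2 = 0
n=6: ⌈865/447⌉−⌈788/447⌉ = 2−2 = 0
n=7: ⌈942/447⌉−⌈865/447⌉ = 3−2 = 1  ← one
n=8: ⌈1019/447⌉−⌈942/447⌉ = 3−3 = 0
n=9: ⌈1096/447⌉−⌈1019/447⌉ = 3−3 = 0
n=10: ⌈1173/447⌉−⌈1096/447⌉ = 3−3 = 0
n=11: ⌈1250/447⌉−⌈1173/447⌉ = 3−3 = 0
n=12: ⌈1327/447⌉−⌈1250/447⌉ = 3−3 = 0
n=13: ⌈1404/447⌉−⌈1327/447⌉ = 4−3 = 1  ← one
n=14: ⌈1481/447⌉−⌈1404/447⌉ = 4−4 = 0
n=15: ⌈1558/447⌉−⌈1481/447⌉ = 4−4 = 0
n=16: ⌈1635/447⌉−⌈1558/447⌉ = 4−4 = 0
n=17: ⌈1712/447⌉−⌈1635/447⌉ = 4−4 = 0
n=18: ⌈1789/447⌉−⌈1712/447⌉ = 5−4 = 1  ← one
n=19: ⌈1866/447⌉−⌈1789/447⌉ = 5−5 = 0
n=20: ⌈1943/447⌉−⌈1866/447⌉ = 5−5 = 0
n=21: ⌈2020/447⌉−⌈1943/447⌉ = 5−5 = 0
n=22: ⌈2097/447⌉−⌈2020/447⌉ = 5−5 = 0
n=23: ⌈2174/447⌉−⌈2097/447⌉ = 5−5 = 0
n=24: ⌈2251/447⌉−⌈2174/447⌉ = 6−5 = 1  ← one
n=25: ⌈2328/447⌉−⌈2251/447⌉ = 6−6 = 0
n=26: ⌈2405/447⌉−⌈2328/447⌉ = 6−6 = 0
n=27: ⌈2482/447⌉−⌈2405/447⌉ = 6−6 = 0
n=28: ⌈2559/447⌉−⌈2482/447⌉ = 6−6 = 0
n=29: ⌈2636/447⌉−⌈2559/447⌉ = 6−6 = 0
n=30: ⌈2713/447⌉−⌈2636/447⌉ = 7−6 = 1  ← one
n=31: ⌈2790/447⌉−⌈2713/447⌉ = 7−7 = 0
n=32: ⌈2867/447⌉−⌈2790/447⌉ = 7−7 = 0
n=33: ⌈2944/447⌉−⌈2867/447⌉ = 7−7 = 0
n=34: ⌈3021/447⌉−⌈2944/447⌉ = 7−7 = 0
n=35: ⌈3098/447⌉−⌈3021/447⌉ = 7−7 = 0
n=36: ⌈3175/447⌉−⌈3098/447⌉ = 8−7 = 1  ← one
n=37: ⌈3252/447⌉−⌈3175/447⌉ = 8−8 = 0
n=38: ⌈3329/447⌉−⌈3252/447⌉ = 8−8 = 0
n=39: ⌈3406/447⌉−⌈3329/447⌉ = 8−8 = 0
n=40: ⌈3483/447⌉−⌈3406/447⌉ = 8−8 = 0
n=41: ⌈3560/447⌉−⌈3483/447⌉ = 8−8 = 0
n=42: ⌈3637/447⌉−⌈3560/447⌉ = 9−8 = 1  ← one
n=43: ⌈3714/447⌉−⌈3637/447⌉ = 9−9 = 0
n=44: ⌈3791/447⌉−⌈3714/447⌉ = 9−9 = 0
n=45: ⌈3868/447⌉−⌈3791/447⌉ = 9−9 = 0
n=46: ⌈3945/447⌉−⌈3868/447⌉ = 9−9 = 0
n=47: ⌈4022/447⌉−⌈3945/447⌉ = 9−9 = 0
n=48: ⌈4099/447⌉−⌈4022/447⌉ = 10−9 = 1  ← one
positions of the first 9 ones: 1 7 13 18 24 30 36 42 48

1 7 13 18 24 30 36 42 48


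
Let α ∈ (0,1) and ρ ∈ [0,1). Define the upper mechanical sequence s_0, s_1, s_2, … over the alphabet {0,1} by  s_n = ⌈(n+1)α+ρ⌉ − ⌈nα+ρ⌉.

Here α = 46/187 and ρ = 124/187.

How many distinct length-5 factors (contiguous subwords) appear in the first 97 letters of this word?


6

t_n = ⌈(n·46+124)/187⌉ for n = 0 … 97:
  n=0…9: ⌈124/187⌉=1 ⌈170/187⌉=1 ⌈216/187⌉=2 ⌈262/187⌉=2 ⌈308/187⌉=2 ⌈354/187⌉=2 ⌈400/187⌉=3 ⌈446/187⌉=3 ⌈492/187⌉=3 ⌈538/187⌉=3
  n=10…19: ⌈584/187⌉=4 ⌈630/187⌉=4 ⌈676/187⌉=4 ⌈722/187⌉=4 ⌈768/187⌉=5 ⌈814/187⌉=5 ⌈860/187⌉=5 ⌈906/187⌉=5 ⌈952/187⌉=6 ⌈998/187⌉=6
  n=20…29: ⌈1044/187⌉=6 ⌈1090/187⌉=6 ⌈1136/187⌉=7 ⌈1182/187⌉=7 ⌈1228/187⌉=7 ⌈1274/187⌉=7 ⌈1320/187⌉=8 ⌈1366/187⌉=8 ⌈1412/187⌉=8 ⌈1458/187⌉=8
  n=30…39: ⌈1504/187⌉=9 ⌈1550/187⌉=9 ⌈1596/187⌉=9 ⌈1642/187⌉=9 ⌈1688/187⌉=10 ⌈1734/187⌉=10 ⌈1780/187⌉=10 ⌈1826/187⌉=10 ⌈1872/187⌉=11 ⌈1918/187⌉=11
  n=40…49: ⌈1964/187⌉=11 ⌈2010/187⌉=11 ⌈2056/187⌉=11 ⌈2102/187⌉=12 ⌈2148/187⌉=12 ⌈2194/187⌉=12 ⌈2240/187⌉=12 ⌈2286/187⌉=13 ⌈2332/187⌉=13 ⌈2378/187⌉=13
  n=50…59: ⌈2424/187⌉=13 ⌈2470/187⌉=14 ⌈2516/187⌉=14 ⌈2562/187⌉=14 ⌈2608/187⌉=14 ⌈2654/187⌉=15 ⌈2700/187⌉=15 ⌈2746/187⌉=15 ⌈2792/187⌉=15 ⌈2838/187⌉=16
  n=60…69: ⌈2884/187⌉=16 ⌈2930/187⌉=16 ⌈2976/187⌉=16 ⌈3022/187⌉=17 ⌈3068/187⌉=17 ⌈3114/187⌉=17 ⌈3160/187⌉=17 ⌈3206/187⌉=18 ⌈3252/187⌉=18 ⌈3298/187⌉=18
  n=70…79: ⌈3344/187⌉=18 ⌈3390/187⌉=19 ⌈3436/187⌉=19 ⌈3482/187⌉=19 ⌈3528/187⌉=19 ⌈3574/187⌉=20 ⌈3620/187⌉=20 ⌈3666/187⌉=20 ⌈3712/187⌉=20 ⌈3758/187⌉=21
  n=80…89: ⌈3804/187⌉=21 ⌈3850/187⌉=21 ⌈3896/187⌉=21 ⌈3942/187⌉=22 ⌈3988/187⌉=22 ⌈4034/187⌉=22 ⌈4080/187⌉=22 ⌈4126/187⌉=23 ⌈4172/187⌉=23 ⌈4218/187⌉=23
  n=90…97: ⌈4264/187⌉=23 ⌈4310/187⌉=24 ⌈4356/187⌉=24 ⌈4402/187⌉=24 ⌈4448/187⌉=24 ⌈4494/187⌉=25 ⌈4540/187⌉=25 ⌈4586/187⌉=25
s_n = t_(n+1) − t_n for n = 0 … 96 gives
prefix = 0100010001000100010001000100010001000100001000100010001000100010001000100010001000100010001000100
slide a length-5 window over [0..4] … [92..96] (93 windows); first occurrence of each distinct factor:
  [  0..  4] 01000
  [  1..  5] 10001
  [  2..  6] 00010
  [  3..  7] 00100
  [ 37.. 41] 10000
  [ 38.. 42] 00001
  (the other 87 windows repeat one of these)
distinct factors: {00001, 00010, 00100, 01000, 10000, 10001}
count = 6  (Sturmian bound for length 5 is 6)
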